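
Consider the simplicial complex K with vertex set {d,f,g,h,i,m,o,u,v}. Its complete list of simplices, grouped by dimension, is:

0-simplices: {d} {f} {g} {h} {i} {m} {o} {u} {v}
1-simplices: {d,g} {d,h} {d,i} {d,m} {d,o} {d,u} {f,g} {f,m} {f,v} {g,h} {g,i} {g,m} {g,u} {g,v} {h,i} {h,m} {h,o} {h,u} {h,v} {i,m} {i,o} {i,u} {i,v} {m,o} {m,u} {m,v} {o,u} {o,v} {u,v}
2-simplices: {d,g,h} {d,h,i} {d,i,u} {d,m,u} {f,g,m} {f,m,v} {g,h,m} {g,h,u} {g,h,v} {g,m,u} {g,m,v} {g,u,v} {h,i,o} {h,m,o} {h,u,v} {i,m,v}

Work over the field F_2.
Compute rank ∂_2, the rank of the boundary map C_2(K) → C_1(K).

rank∂_2=15

n_0=9 n_1=29 n_2=16  [Z2]
∂1: piv[dg,dh,di,dm,do,du,fg,fv] rk=8  ker:fm,gh,gi,gm,gu,gv,hi,hm,ho,hu,hv,im,io,iu,iv,mo,mu,mv,ou,ov,uv
∂2: piv[dgh,dhi,diu,dmu,fgm,fmv,ghm,ghu,ghv,gmu,gmv,guv,hio,hmo,imv] rk=15  ker:huv
rk∂_2=15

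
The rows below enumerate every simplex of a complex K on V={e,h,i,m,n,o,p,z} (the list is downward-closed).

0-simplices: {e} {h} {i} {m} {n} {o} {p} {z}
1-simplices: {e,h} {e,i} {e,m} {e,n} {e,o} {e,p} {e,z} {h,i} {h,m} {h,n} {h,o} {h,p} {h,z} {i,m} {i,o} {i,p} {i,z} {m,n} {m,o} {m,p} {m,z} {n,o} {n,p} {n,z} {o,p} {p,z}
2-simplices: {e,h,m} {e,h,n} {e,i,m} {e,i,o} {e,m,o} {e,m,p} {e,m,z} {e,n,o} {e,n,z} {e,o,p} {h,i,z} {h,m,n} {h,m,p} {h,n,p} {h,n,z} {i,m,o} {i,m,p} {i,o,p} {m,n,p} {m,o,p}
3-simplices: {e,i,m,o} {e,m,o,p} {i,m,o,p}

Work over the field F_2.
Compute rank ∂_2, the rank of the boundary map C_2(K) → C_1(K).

n_0=8 n_1=26 n_2=20 n_3=3  [Z2]
∂1: piv[eh,ei,em,en,eo,ep,ez] rk=7  ker:hi,hm,hn,ho,hp,hz,im,io,ip,iz,mn,mo,mp,mz,no,np,nz,op,pz
∂2: piv[ehm,ehn,eim,eio,emo,emp,emz,eno,enz,eop,hiz,hmn,hmp,hnp,hnz,imp] rk=16  ker:imo,iop,mnp,mop
∂3: piv[eimo,emop,imop] rk=3
rk∂_2=16

rank∂_2=16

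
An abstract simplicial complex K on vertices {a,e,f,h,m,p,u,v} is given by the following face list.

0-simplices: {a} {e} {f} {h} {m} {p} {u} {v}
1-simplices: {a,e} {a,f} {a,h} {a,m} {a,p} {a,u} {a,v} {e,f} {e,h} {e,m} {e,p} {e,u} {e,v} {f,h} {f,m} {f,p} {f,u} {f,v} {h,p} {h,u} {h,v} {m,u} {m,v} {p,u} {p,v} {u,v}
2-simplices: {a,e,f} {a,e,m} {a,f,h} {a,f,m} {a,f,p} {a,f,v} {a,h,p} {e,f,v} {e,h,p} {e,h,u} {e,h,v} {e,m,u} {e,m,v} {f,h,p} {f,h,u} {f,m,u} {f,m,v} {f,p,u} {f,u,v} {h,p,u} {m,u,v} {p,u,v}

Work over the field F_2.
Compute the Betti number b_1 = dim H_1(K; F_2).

n_0=8 n_1=26 n_2=22  [Z2]
∂1: piv[ae,af,ah,am,ap,au,av] rk=7  ker:ef,eh,em,ep,eu,ev,fh,fm,fp,fu,fv,hp,hu,hv,mu,mv,pu,pv,uv
∂2: piv[aef,aem,afh,afm,afp,afv,ahp,efv,ehp,ehu,ehv,emu,emv,fhu,fmu,fpu,fuv,puv] rk=18  ker:fhp,fmv,hpu,muv
b_1=(26−7)−18=1

b_1=1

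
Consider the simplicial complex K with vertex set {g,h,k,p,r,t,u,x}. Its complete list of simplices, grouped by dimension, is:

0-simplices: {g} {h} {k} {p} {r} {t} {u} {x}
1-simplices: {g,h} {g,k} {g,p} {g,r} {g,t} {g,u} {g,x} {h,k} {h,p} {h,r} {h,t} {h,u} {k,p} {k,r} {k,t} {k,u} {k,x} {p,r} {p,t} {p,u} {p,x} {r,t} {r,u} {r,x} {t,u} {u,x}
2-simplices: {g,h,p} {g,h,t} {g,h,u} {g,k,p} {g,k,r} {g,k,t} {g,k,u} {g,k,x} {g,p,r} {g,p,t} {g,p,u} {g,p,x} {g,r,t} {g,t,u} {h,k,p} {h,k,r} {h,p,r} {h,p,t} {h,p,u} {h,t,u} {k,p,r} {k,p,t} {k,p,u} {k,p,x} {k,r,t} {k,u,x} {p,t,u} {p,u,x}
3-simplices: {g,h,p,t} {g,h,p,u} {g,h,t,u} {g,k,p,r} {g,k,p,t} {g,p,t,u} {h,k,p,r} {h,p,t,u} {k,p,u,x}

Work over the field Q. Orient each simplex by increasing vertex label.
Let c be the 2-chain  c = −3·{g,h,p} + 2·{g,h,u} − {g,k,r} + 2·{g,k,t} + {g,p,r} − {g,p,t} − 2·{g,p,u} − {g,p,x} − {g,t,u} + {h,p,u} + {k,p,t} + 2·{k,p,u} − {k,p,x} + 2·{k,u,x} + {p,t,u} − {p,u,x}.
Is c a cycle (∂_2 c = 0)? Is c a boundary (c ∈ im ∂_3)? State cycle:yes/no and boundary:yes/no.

n_0=8 n_1=26 n_2=28 n_3=9  [Q]
∂1: piv[gh,gk,gp,gr,gt,gu,gx] rk=7  ker:hk,hp,hr,ht,hu,kp,kr,kt,ku,kx,pr,pt,pu,px,rt,ru,rx,tu,ux
∂2: piv[ghp,ght,ghu,gkp,gkr,gkt,gku,gkx,gpr,gpt,gpu,gpx,grt,gtu,hkp,hkr,kux] rk=17  ker:hpr,hpt,hpu,htu,kpr,kpt,kpu,kpx,krt,ptu,pux
∂3: piv[ghpt,ghpu,ghtu,gkpr,gkpt,gptu,hkpr,kpux] rk=8  ker:hptu
∂2c = −{g,h} + {g,k} − 2·{g,t} + {g,u} + {g,x} − 2·{h,p} + {h,u} + 2·{k,p} − {k,r} + {k,t} − {k,x} + {p,r} + {p,t} − {p,u} − {p,x} + {u,x}

cycle:no boundary:no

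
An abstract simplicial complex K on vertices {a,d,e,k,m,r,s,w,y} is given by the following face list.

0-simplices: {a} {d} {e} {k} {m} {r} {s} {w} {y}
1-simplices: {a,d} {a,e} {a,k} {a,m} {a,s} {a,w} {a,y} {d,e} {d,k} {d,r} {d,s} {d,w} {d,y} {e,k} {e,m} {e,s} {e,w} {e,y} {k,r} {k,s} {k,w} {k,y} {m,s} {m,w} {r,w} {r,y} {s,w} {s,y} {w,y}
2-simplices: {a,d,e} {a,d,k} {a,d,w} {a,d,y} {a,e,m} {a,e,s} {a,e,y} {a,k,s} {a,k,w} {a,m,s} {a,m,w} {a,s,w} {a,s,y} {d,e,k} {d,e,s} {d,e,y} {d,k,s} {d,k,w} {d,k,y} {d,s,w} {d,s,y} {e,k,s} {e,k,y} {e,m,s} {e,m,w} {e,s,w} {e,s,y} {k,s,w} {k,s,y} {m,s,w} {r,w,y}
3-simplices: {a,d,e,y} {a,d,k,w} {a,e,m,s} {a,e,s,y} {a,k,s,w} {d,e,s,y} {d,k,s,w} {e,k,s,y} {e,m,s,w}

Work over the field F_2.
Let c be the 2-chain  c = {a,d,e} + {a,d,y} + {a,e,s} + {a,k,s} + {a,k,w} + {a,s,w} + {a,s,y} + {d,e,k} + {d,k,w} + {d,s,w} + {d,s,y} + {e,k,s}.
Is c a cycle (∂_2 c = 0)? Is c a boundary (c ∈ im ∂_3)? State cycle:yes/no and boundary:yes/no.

n_0=9 n_1=29 n_2=31 n_3=9  [Z2]
∂1: piv[ad,ae,ak,am,as,aw,ay,dr] rk=8  ker:de,dk,ds,dw,dy,ek,em,es,ew,ey,kr,ks,kw,ky,ms,mw,rw,ry,sw,sy,wy
∂2: piv[ade,adk,adw,ady,aem,aes,aey,aks,akw,ams,amw,asw,asy,dek,des,dky,emw,rwy] rk=18  ker:dey,dks,dkw,dsw,dsy,eks,eky,ems,esw,esy,ksw,ksy,msw
∂3: piv[adey,adkw,aems,aesy,aksw,desy,dksw,eksy,emsw] rk=9
∂2c = 0
c vs im∂3: residual ≠ 0 ⇒ not boundary

cycle:yes boundary:no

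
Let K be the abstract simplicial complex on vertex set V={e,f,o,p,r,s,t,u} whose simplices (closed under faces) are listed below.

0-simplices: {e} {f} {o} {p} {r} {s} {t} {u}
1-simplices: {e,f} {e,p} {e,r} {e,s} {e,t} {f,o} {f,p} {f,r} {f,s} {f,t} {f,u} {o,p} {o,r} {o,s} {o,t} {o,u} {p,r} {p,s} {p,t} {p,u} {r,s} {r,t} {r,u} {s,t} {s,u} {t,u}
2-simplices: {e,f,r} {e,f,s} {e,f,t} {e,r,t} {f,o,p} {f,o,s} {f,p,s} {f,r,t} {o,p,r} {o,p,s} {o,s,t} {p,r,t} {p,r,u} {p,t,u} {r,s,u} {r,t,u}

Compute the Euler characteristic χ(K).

χ(K)=-2

n_0=8 n_1=26 n_2=16
χ=+8−26+16=-2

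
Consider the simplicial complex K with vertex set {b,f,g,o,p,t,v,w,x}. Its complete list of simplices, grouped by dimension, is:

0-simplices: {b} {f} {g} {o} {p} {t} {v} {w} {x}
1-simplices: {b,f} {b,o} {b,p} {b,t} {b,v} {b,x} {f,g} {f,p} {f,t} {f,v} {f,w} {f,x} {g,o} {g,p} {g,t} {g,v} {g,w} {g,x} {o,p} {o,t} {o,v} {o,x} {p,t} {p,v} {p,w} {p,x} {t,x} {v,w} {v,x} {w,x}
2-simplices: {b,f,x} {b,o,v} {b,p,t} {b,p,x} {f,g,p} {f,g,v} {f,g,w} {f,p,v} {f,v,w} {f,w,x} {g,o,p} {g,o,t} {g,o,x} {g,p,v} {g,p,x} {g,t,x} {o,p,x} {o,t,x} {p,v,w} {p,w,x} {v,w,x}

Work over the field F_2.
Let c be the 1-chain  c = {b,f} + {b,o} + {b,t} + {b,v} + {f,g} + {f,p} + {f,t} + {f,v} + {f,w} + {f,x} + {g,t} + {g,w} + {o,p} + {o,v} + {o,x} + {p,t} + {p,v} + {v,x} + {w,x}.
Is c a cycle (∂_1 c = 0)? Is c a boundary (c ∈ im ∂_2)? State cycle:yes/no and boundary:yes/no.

cycle:no boundary:no

n_0=9 n_1=30 n_2=21  [Z2]
∂1: piv[bf,bo,bp,bt,bv,bx,fg,fw] rk=8  ker:fp,ft,fv,fx,go,gp,gt,gv,gw,gx,op,ot,ov,ox,pt,pv,pw,px,tx,vw,vx,wx
∂2: piv[bfx,bov,bpt,bpx,fgp,fgv,fgw,fpv,fvw,fwx,gop,got,gox,gpx,gtx,pvw,pwx,vwx] rk=18  ker:gpv,opx,otx
∂1c = {f} + {g} + {v} + {w}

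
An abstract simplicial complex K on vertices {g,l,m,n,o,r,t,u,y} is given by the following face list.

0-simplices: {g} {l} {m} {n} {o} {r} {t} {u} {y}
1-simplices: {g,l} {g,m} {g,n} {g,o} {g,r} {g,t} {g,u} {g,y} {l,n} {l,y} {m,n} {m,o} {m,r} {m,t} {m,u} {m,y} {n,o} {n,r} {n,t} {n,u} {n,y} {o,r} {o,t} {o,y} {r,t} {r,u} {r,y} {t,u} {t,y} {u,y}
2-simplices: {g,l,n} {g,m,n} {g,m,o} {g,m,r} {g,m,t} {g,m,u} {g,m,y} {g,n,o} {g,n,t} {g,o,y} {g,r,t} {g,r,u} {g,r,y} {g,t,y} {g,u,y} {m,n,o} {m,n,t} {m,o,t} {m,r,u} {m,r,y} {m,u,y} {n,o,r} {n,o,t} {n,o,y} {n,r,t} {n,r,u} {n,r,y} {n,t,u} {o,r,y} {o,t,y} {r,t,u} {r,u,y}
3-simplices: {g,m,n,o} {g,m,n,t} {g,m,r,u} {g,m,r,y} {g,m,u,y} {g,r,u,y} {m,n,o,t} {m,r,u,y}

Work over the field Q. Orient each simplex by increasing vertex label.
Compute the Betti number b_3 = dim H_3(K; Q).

b_3=1

n_0=9 n_1=30 n_2=32 n_3=8  [Q]
∂1: piv[gl,gm,gn,go,gr,gt,gu,gy] rk=8  ker:ln,ly,mn,mo,mr,mt,mu,my,no,nr,nt,nu,ny,or,ot,oy,rt,ru,ry,tu,ty,uy
∂2: piv[gln,gmn,gmo,gmr,gmt,gmu,gmy,gno,gnt,goy,grt,gru,gry,gty,guy,mot,nor,noy,nrt,nru,ntu] rk=21  ker:mno,mnt,mru,mry,muy,not,nry,ory,oty,rtu,ruy
∂3: piv[gmno,gmnt,gmru,gmry,gmuy,gruy,mnot] rk=7  ker:mruy
b_3=(8−7)−0=1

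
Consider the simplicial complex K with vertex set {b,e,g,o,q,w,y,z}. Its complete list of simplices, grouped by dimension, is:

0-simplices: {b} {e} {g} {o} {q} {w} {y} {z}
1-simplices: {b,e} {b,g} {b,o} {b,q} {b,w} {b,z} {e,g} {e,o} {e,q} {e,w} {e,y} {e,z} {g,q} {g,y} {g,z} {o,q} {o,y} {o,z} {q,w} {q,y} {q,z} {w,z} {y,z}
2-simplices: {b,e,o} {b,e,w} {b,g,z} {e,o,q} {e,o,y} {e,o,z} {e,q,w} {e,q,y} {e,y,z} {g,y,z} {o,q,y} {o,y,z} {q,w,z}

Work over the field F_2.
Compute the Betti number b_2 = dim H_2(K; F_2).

n_0=8 n_1=23 n_2=13  [Z2]
∂1: piv[be,bg,bo,bq,bw,bz,ey] rk=7  ker:eg,eo,eq,ew,ez,gq,gy,gz,oq,oy,oz,qw,qy,qz,wz,yz
∂2: piv[beo,bew,bgz,eoq,eoy,eoz,eqw,eqy,eyz,gyz,qwz] rk=11  ker:oqy,oyz
b_2=(13−11)−0=2

b_2=2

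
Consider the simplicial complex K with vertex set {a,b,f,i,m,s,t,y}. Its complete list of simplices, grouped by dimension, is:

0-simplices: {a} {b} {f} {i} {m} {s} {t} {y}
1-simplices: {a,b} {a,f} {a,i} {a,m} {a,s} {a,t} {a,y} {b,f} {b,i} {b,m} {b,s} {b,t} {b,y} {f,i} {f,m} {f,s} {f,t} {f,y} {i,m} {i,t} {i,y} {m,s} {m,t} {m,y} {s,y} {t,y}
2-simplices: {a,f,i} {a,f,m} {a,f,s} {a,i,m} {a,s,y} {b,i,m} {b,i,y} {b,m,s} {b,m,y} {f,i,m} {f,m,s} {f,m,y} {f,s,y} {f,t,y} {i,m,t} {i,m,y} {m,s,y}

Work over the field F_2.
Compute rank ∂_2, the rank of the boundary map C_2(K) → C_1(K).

n_0=8 n_1=26 n_2=17  [Z2]
∂1: piv[ab,af,ai,am,as,at,ay] rk=7  ker:bf,bi,bm,bs,bt,by,fi,fm,fs,ft,fy,im,it,iy,ms,mt,my,sy,ty
∂2: piv[afi,afm,afs,aim,asy,bim,biy,bms,bmy,fms,fmy,fsy,fty,imt] rk=14  ker:fim,imy,msy
rk∂_2=14

rank∂_2=14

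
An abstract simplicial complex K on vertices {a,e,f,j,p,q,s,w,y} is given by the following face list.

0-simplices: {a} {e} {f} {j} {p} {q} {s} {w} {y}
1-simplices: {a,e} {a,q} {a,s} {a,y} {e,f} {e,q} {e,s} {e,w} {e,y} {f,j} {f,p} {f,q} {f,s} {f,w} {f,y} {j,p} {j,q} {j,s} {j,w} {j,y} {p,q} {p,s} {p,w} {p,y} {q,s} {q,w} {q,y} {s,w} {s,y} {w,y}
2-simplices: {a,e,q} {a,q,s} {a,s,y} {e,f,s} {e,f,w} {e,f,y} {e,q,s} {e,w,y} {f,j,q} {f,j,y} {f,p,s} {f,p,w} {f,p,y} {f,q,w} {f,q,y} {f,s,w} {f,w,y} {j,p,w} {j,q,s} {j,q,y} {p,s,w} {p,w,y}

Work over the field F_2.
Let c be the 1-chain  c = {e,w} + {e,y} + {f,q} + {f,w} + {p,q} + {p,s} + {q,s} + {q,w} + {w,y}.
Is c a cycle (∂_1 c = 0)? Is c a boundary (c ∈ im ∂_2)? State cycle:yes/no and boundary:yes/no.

cycle:yes boundary:no

n_0=9 n_1=30 n_2=22  [Z2]
∂1: piv[ae,aq,as,ay,ef,ew,fj,fp] rk=8  ker:eq,es,ey,fq,fs,fw,fy,jp,jq,js,jw,jy,pq,ps,pw,py,qs,qw,qy,sw,sy,wy
∂2: piv[aeq,aqs,asy,efs,efw,efy,eqs,ewy,fjq,fjy,fps,fpw,fpy,fqw,fqy,fsw,jpw,jqs] rk=18  ker:fwy,jqy,psw,pwy
∂1c = 0
c vs im∂2: residual ≠ 0 ⇒ not boundary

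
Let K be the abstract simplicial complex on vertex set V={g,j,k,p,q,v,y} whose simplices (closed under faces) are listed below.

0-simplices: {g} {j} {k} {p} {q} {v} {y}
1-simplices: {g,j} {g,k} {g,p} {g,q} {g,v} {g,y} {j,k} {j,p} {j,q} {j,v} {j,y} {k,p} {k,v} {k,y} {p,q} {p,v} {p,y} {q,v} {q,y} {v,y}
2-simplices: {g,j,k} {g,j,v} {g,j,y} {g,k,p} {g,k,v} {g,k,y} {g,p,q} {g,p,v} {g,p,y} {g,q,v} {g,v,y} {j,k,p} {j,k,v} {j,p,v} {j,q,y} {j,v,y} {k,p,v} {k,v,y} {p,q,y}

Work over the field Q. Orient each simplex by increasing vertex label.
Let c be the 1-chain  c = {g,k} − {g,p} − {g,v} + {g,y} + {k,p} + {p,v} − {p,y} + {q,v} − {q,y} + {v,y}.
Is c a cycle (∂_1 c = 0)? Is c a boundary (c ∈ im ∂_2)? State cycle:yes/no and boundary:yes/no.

n_0=7 n_1=20 n_2=19  [Q]
∂1: piv[gj,gk,gp,gq,gv,gy] rk=6  ker:jk,jp,jq,jv,jy,kp,kv,ky,pq,pv,py,qv,qy,vy
∂2: piv[gjk,gjv,gjy,gkp,gkv,gky,gpq,gpv,gpy,gqv,gvy,jkp,jqy,pqy] rk=14  ker:jkv,jpv,jvy,kpv,kvy
∂1c = 0
c vs im∂2: reduces to 0 ⇒ boundary

cycle:yes boundary:yes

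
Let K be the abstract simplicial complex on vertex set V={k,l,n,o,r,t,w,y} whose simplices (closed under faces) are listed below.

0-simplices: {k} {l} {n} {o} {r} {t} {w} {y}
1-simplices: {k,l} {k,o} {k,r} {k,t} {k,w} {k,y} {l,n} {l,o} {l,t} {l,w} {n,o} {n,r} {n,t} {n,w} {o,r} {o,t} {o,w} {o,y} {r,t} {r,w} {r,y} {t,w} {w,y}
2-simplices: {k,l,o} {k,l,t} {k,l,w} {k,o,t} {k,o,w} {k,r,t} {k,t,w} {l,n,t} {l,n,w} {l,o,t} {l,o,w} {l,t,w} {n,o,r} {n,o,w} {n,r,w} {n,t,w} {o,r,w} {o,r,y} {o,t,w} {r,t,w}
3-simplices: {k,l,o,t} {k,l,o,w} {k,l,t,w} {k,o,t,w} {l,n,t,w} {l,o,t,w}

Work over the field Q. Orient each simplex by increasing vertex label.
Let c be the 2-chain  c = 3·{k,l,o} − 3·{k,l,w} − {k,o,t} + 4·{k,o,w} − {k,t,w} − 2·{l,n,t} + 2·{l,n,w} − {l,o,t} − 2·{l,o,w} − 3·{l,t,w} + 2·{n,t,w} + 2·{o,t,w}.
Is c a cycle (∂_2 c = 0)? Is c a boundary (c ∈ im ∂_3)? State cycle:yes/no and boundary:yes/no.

n_0=8 n_1=23 n_2=20 n_3=6  [Q]
∂1: piv[kl,ko,kr,kt,kw,ky,ln] rk=7  ker:lo,lt,lw,no,nr,nt,nw,or,ot,ow,oy,rt,rw,ry,tw,wy
∂2: piv[klo,klt,klw,kot,kow,krt,ktw,lnt,lnw,nor,now,nrw,ory,rtw] rk=14  ker:lot,low,ltw,ntw,orw,otw
∂3: piv[klot,klow,kltw,kotw,lntw] rk=5  ker:lotw
∂2c = 0
c vs im∂3: reduces to 0 ⇒ boundary

cycle:yes boundary:yes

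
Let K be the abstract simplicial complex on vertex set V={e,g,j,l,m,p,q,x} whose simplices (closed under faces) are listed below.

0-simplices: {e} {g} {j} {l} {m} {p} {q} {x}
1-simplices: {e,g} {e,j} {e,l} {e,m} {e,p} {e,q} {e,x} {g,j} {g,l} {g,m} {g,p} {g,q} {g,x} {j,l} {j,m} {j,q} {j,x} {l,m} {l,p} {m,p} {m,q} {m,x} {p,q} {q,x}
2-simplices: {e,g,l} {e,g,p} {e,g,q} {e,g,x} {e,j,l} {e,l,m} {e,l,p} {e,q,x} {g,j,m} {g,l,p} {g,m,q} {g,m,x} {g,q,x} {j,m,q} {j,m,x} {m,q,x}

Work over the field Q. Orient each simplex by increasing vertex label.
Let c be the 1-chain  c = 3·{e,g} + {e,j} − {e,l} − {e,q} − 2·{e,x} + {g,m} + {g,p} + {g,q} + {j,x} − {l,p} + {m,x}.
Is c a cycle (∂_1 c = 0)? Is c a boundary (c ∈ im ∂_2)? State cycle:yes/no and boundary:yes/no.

n_0=8 n_1=24 n_2=16  [Q]
∂1: piv[eg,ej,el,em,ep,eq,ex] rk=7  ker:gj,gl,gm,gp,gq,gx,jl,jm,jq,jx,lm,lp,mp,mq,mx,pq,qx
∂2: piv[egl,egp,egq,egx,ejl,elm,elp,eqx,gjm,gmq,gmx,jmq,jmx] rk=13  ker:glp,gqx,mqx
∂1c = 0
c vs im∂2: residual ≠ 0 ⇒ not boundary

cycle:yes boundary:no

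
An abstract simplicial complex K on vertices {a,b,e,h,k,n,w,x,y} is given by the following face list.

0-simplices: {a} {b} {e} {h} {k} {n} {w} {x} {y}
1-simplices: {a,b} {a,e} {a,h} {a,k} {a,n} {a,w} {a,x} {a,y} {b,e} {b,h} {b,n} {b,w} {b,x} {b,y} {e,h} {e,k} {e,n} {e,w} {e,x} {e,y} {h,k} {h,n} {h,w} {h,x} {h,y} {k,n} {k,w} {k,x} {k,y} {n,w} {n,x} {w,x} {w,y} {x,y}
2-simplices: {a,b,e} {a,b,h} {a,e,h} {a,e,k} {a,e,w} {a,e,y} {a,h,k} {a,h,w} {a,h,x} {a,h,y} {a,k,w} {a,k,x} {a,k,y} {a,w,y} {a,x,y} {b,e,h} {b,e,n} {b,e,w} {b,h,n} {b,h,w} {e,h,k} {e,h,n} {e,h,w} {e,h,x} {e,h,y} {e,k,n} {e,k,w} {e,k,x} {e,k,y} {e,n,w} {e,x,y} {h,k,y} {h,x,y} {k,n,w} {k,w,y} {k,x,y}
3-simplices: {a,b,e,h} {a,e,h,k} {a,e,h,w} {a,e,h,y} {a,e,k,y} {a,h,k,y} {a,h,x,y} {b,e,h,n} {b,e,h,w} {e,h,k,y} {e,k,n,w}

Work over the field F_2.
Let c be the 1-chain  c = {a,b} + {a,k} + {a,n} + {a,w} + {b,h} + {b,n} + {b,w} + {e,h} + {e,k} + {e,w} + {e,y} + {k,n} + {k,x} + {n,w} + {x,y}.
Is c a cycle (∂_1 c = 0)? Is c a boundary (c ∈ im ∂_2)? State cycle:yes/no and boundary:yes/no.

n_0=9 n_1=34 n_2=36 n_3=11  [Z2]
∂1: piv[ab,ae,ah,ak,an,aw,ax,ay] rk=8  ker:be,bh,bn,bw,bx,by,eh,ek,en,ew,ex,ey,hk,hn,hw,hx,hy,kn,kw,kx,ky,nw,nx,wx,wy,xy
∂2: piv[abe,abh,aeh,aek,aew,aey,ahk,ahw,ahx,ahy,akw,akx,aky,awy,axy,ben,bew,bhn,ehx,ekn,enw] rk=21  ker:beh,bhw,ehk,ehn,ehw,ehy,ekw,ekx,eky,exy,hky,hxy,knw,kwy,kxy
∂3: piv[abeh,aehk,aehw,aehy,aeky,ahky,ahxy,behn,behw,eknw] rk=10  ker:ehky
∂1c = 0
c vs im∂2: residual ≠ 0 ⇒ not boundary

cycle:yes boundary:no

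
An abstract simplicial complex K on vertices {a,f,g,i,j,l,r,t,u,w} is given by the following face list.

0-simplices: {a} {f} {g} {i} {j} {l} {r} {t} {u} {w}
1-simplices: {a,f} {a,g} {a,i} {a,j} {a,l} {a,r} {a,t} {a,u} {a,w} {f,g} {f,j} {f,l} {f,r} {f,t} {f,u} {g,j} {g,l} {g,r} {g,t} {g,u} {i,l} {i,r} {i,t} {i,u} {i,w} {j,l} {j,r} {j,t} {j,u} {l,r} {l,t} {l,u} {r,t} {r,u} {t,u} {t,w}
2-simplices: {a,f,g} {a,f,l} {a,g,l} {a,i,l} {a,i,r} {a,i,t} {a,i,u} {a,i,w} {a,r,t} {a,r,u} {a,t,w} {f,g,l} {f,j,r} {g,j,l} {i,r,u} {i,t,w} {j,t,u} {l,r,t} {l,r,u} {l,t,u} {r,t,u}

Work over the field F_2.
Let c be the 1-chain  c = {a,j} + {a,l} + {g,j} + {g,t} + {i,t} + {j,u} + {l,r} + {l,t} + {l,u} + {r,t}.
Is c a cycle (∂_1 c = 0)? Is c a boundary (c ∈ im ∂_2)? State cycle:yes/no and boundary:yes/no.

n_0=10 n_1=36 n_2=21  [Z2]
∂1: piv[af,ag,ai,aj,al,ar,at,au,aw] rk=9  ker:fg,fj,fl,fr,ft,fu,gj,gl,gr,gt,gu,il,ir,it,iu,iw,jl,jr,jt,ju,lr,lt,lu,rt,ru,tu,tw
∂2: piv[afg,afl,agl,ail,air,ait,aiu,aiw,art,aru,atw,fjr,gjl,jtu,lrt,lru,ltu] rk=17  ker:fgl,iru,itw,rtu
∂1c = {i} + {j}

cycle:no boundary:no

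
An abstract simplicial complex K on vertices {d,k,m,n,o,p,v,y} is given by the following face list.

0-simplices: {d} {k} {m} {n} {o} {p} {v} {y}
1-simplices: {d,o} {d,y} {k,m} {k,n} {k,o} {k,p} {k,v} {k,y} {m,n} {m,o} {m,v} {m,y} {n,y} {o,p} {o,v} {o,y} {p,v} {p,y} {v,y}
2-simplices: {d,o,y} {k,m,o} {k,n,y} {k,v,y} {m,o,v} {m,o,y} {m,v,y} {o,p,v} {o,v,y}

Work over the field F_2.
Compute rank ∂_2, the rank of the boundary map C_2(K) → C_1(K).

n_0=8 n_1=19 n_2=9  [Z2]
∂1: piv[do,dy,km,kn,ko,kp,kv] rk=7  ker:ky,mn,mo,mv,my,ny,op,ov,oy,pv,py,vy
∂2: piv[doy,kmo,kny,kvy,mov,moy,mvy,opv] rk=8  ker:ovy
rk∂_2=8

rank∂_2=8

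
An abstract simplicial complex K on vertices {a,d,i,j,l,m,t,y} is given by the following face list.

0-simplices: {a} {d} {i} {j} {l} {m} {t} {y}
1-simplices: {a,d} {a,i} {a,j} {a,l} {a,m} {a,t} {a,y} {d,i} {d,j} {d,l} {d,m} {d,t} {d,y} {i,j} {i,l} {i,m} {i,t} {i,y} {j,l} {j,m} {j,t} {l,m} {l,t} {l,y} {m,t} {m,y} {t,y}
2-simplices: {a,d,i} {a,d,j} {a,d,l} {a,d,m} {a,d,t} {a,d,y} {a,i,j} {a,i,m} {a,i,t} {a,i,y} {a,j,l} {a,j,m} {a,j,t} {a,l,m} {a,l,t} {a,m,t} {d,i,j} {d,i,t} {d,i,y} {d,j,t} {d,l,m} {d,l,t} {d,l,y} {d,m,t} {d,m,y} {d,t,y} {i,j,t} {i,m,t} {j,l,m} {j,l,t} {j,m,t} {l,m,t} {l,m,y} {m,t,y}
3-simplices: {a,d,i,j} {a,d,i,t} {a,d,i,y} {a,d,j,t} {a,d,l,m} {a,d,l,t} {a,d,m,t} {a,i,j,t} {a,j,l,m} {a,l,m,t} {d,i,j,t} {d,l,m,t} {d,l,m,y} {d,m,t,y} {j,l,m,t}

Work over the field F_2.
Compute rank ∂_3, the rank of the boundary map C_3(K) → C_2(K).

n_0=8 n_1=27 n_2=34 n_3=15  [Z2]
∂1: piv[ad,ai,aj,al,am,at,ay] rk=7  ker:di,dj,dl,dm,dt,dy,ij,il,im,it,iy,jl,jm,jt,lm,lt,ly,mt,my,ty
∂2: piv[adi,adj,adl,adm,adt,ady,aij,aim,ait,aiy,ajl,ajm,ajt,alm,alt,amt,dly,dmy,dty] rk=19  ker:dij,dit,diy,djt,dlm,dlt,dmt,ijt,imt,jlm,jlt,jmt,lmt,lmy,mty
∂3: piv[adij,adit,adiy,adjt,adlm,adlt,admt,aijt,ajlm,almt,dlmy,dmty,jlmt] rk=13  ker:dijt,dlmt
rk∂_3=13

rank∂_3=13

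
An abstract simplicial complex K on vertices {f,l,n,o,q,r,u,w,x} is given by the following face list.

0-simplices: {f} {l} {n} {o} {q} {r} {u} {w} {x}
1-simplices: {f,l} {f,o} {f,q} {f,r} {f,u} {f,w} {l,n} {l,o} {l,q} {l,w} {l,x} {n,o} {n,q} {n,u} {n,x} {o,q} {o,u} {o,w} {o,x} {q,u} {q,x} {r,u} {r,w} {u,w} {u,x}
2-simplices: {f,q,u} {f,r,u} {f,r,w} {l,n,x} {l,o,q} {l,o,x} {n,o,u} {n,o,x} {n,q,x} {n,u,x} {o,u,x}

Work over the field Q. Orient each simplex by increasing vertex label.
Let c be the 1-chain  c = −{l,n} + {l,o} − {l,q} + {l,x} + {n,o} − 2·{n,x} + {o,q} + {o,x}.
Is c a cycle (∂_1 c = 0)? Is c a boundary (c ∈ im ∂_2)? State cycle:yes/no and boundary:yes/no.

cycle:yes boundary:yes

n_0=9 n_1=25 n_2=11  [Q]
∂1: piv[fl,fo,fq,fr,fu,fw,ln,lx] rk=8  ker:lo,lq,lw,no,nq,nu,nx,oq,ou,ow,ox,qu,qx,ru,rw,uw,ux
∂2: piv[fqu,fru,frw,lnx,loq,lox,nou,nox,nqx,nux] rk=10  ker:oux
∂1c = 0
c vs im∂2: reduces to 0 ⇒ boundary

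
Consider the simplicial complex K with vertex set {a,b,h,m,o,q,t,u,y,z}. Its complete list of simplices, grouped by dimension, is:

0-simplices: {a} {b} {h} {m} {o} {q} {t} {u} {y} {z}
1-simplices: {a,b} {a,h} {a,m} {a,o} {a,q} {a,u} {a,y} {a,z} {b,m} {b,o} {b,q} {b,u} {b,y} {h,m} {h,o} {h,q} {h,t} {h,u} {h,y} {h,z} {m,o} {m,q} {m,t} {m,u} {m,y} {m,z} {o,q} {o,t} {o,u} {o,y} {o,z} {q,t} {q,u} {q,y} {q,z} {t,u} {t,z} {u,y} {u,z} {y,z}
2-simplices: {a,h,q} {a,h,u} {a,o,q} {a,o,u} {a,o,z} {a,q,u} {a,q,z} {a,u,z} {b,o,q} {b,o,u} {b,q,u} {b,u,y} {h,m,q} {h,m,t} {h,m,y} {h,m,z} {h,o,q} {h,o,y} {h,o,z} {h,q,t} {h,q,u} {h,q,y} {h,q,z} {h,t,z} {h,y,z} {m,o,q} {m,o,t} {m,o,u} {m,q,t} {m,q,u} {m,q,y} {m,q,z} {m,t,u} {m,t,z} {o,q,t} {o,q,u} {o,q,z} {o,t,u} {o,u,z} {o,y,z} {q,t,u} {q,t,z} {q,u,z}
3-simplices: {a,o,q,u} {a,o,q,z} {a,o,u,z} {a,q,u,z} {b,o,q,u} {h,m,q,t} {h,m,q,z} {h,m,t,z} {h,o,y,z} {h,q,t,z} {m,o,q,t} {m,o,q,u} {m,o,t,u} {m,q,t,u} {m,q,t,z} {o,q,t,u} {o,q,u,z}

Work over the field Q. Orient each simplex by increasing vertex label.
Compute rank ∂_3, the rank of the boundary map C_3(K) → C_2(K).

rank∂_3=14

n_0=10 n_1=40 n_2=43 n_3=17  [Q]
∂1: piv[ab,ah,am,ao,aq,au,ay,az,ht] rk=9  ker:bm,bo,bq,bu,by,hm,ho,hq,hu,hy,hz,mo,mq,mt,mu,my,mz,oq,ot,ou,oy,oz,qt,qu,qy,qz,tu,tz,uy,uz,yz
∂2: piv[ahq,ahu,aoq,aou,aoz,aqu,aqz,auz,boq,bou,buy,hmq,hmt,hmy,hmz,hoq,hoy,hoz,hqt,hqy,htz,hyz,moq,mot,mou,mtu] rk=26  ker:bqu,hqu,hqz,mqt,mqu,mqy,mqz,mtz,oqt,oqu,oqz,otu,ouz,oyz,qtu,qtz,quz
∂3: piv[aoqu,aoqz,aouz,aquz,boqu,hmqt,hmqz,hmtz,hoyz,hqtz,moqt,moqu,motu,mqtu] rk=14  ker:mqtz,oqtu,oquz
rk∂_3=14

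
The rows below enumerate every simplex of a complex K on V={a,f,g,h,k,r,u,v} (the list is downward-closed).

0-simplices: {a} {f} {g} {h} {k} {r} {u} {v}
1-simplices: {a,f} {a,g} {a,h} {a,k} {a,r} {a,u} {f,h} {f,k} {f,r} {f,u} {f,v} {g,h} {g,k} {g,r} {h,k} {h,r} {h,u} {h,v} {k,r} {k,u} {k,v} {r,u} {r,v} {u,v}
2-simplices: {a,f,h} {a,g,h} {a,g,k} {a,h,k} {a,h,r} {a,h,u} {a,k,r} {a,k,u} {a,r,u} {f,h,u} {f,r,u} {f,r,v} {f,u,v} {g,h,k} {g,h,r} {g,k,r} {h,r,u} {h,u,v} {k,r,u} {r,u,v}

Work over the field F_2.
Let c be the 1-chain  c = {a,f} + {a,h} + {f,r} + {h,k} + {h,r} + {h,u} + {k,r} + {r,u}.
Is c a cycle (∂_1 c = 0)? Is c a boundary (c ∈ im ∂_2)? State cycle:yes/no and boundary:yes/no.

cycle:yes boundary:yes

n_0=8 n_1=24 n_2=20  [Z2]
∂1: piv[af,ag,ah,ak,ar,au,fv] rk=7  ker:fh,fk,fr,fu,gh,gk,gr,hk,hr,hu,hv,kr,ku,kv,ru,rv,uv
∂2: piv[afh,agh,agk,ahk,ahr,ahu,akr,aku,aru,fhu,fru,frv,fuv,ghr,huv] rk=15  ker:ghk,gkr,hru,kru,ruv
∂1c = 0
c vs im∂2: reduces to 0 ⇒ boundary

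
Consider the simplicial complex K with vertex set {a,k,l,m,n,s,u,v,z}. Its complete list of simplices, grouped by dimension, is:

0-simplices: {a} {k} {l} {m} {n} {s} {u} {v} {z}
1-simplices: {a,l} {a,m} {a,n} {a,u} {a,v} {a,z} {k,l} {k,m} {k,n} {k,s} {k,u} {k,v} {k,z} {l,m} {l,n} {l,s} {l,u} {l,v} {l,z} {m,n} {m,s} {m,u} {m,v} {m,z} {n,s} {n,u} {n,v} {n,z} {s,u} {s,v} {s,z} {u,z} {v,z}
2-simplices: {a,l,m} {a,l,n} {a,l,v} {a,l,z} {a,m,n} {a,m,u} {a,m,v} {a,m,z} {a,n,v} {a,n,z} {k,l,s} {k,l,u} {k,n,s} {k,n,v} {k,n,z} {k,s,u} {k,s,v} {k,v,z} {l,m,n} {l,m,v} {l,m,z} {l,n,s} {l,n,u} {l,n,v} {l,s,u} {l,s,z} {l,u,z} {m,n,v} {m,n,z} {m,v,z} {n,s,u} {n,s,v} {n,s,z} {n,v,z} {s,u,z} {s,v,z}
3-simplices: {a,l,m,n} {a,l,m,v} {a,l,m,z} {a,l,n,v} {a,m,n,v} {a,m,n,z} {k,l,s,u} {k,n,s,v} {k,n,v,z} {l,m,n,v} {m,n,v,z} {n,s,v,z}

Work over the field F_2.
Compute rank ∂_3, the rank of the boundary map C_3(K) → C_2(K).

rank∂_3=11

n_0=9 n_1=33 n_2=36 n_3=12  [Z2]
∂1: piv[al,am,an,au,av,az,kl,ks] rk=8  ker:km,kn,ku,kv,kz,lm,ln,ls,lu,lv,lz,mn,ms,mu,mv,mz,ns,nu,nv,nz,su,sv,sz,uz,vz
∂2: piv[alm,aln,alv,alz,amn,amu,amv,amz,anv,anz,kls,klu,kns,knv,knz,ksu,ksv,kvz,lns,lnu,lsz,luz] rk=22  ker:lmn,lmv,lmz,lnv,lsu,mnv,mnz,mvz,nsu,nsv,nsz,nvz,suz,svz
∂3: piv[almn,almv,almz,alnv,amnv,amnz,klsu,knsv,knvz,mnvz,nsvz] rk=11  ker:lmnv
rk∂_3=11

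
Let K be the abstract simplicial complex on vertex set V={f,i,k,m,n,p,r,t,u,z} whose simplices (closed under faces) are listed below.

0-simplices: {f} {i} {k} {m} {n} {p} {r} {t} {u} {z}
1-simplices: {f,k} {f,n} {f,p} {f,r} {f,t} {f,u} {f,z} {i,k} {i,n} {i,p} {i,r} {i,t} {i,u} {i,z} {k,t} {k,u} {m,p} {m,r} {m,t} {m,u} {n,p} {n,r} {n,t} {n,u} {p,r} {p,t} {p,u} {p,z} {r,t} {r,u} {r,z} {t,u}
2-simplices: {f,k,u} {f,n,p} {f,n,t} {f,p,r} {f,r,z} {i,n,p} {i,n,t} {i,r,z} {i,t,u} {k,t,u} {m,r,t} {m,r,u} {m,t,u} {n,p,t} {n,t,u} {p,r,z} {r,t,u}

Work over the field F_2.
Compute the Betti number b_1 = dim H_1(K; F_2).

b_1=7

n_0=10 n_1=32 n_2=17  [Z2]
∂1: piv[fk,fn,fp,fr,ft,fu,fz,ik,mp] rk=9  ker:in,ip,ir,it,iu,iz,kt,ku,mr,mt,mu,np,nr,nt,nu,pr,pt,pu,pz,rt,ru,rz,tu
∂2: piv[fku,fnp,fnt,fpr,frz,inp,int,irz,itu,ktu,mrt,mru,mtu,npt,ntu,prz] rk=16  ker:rtu
b_1=(32−9)−16=7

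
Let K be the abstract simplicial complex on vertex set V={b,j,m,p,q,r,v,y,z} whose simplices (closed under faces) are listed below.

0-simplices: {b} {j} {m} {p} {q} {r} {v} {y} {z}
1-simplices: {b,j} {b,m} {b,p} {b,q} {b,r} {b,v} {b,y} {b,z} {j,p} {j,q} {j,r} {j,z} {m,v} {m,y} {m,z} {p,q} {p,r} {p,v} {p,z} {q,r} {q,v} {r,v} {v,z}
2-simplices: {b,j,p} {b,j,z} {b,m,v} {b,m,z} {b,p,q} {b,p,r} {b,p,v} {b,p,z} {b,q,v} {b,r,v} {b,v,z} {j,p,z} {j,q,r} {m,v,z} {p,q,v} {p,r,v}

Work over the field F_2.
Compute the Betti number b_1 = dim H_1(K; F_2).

b_1=3

n_0=9 n_1=23 n_2=16  [Z2]
∂1: piv[bj,bm,bp,bq,br,bv,by,bz] rk=8  ker:jp,jq,jr,jz,mv,my,mz,pq,pr,pv,pz,qr,qv,rv,vz
∂2: piv[bjp,bjz,bmv,bmz,bpq,bpr,bpv,bpz,bqv,brv,bvz,jqr] rk=12  ker:jpz,mvz,pqv,prv
b_1=(23−8)−12=3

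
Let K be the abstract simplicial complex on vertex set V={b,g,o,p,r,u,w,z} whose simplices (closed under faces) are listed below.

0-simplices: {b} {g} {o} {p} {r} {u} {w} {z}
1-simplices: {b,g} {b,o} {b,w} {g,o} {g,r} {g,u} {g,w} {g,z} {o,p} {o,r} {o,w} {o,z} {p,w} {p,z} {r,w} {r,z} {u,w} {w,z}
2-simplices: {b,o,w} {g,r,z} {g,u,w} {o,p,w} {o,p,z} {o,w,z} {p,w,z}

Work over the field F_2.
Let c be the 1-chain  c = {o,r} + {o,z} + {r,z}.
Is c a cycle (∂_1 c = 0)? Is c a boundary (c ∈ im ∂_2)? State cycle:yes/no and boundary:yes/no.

cycle:yes boundary:no

n_0=8 n_1=18 n_2=7  [Z2]
∂1: piv[bg,bo,bw,gr,gu,gz,op] rk=7  ker:go,gw,or,ow,oz,pw,pz,rw,rz,uw,wz
∂2: piv[bow,grz,guw,opw,opz,owz] rk=6  ker:pwz
∂1c = 0
c vs im∂2: residual ≠ 0 ⇒ not boundary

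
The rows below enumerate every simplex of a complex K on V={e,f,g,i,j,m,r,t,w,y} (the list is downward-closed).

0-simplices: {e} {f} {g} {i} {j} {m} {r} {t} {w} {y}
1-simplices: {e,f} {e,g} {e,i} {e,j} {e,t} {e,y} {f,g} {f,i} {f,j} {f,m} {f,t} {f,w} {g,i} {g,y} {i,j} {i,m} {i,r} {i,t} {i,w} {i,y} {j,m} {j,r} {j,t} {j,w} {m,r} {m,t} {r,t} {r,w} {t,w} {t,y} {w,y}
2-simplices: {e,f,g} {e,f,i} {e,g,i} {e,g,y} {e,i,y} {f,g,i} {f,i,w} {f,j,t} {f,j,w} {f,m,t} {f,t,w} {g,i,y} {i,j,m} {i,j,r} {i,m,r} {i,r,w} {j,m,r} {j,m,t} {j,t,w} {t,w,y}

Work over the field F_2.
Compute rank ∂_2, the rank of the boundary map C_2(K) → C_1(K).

n_0=10 n_1=31 n_2=20  [Z2]
∂1: piv[ef,eg,ei,ej,et,ey,fm,fw,ir] rk=9  ker:fg,fi,fj,ft,gi,gy,ij,im,it,iw,iy,jm,jr,jt,jw,mr,mt,rt,rw,tw,ty,wy
∂2: piv[efg,efi,egi,egy,eiy,fiw,fjt,fjw,fmt,ftw,ijm,ijr,imr,irw,jmt,twy] rk=16  ker:fgi,giy,jmr,jtw
rk∂_2=16

rank∂_2=16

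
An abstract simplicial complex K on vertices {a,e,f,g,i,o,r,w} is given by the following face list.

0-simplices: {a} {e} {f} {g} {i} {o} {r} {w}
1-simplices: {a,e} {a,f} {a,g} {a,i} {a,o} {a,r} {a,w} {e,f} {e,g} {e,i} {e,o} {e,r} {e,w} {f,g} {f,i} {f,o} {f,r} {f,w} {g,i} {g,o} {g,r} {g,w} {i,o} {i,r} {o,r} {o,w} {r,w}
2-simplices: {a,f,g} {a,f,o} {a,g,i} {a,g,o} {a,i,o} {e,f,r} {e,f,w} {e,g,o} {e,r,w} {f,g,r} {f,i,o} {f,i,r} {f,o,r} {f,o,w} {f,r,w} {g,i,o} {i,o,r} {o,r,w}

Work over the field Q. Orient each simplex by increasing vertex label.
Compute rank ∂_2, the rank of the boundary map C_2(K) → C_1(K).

rank∂_2=14

n_0=8 n_1=27 n_2=18  [Q]
∂1: piv[ae,af,ag,ai,ao,ar,aw] rk=7  ker:ef,eg,ei,eo,er,ew,fg,fi,fo,fr,fw,gi,go,gr,gw,io,ir,or,ow,rw
∂2: piv[afg,afo,agi,ago,aio,efr,efw,ego,erw,fgr,fio,fir,for,fow] rk=14  ker:frw,gio,ior,orw
rk∂_2=14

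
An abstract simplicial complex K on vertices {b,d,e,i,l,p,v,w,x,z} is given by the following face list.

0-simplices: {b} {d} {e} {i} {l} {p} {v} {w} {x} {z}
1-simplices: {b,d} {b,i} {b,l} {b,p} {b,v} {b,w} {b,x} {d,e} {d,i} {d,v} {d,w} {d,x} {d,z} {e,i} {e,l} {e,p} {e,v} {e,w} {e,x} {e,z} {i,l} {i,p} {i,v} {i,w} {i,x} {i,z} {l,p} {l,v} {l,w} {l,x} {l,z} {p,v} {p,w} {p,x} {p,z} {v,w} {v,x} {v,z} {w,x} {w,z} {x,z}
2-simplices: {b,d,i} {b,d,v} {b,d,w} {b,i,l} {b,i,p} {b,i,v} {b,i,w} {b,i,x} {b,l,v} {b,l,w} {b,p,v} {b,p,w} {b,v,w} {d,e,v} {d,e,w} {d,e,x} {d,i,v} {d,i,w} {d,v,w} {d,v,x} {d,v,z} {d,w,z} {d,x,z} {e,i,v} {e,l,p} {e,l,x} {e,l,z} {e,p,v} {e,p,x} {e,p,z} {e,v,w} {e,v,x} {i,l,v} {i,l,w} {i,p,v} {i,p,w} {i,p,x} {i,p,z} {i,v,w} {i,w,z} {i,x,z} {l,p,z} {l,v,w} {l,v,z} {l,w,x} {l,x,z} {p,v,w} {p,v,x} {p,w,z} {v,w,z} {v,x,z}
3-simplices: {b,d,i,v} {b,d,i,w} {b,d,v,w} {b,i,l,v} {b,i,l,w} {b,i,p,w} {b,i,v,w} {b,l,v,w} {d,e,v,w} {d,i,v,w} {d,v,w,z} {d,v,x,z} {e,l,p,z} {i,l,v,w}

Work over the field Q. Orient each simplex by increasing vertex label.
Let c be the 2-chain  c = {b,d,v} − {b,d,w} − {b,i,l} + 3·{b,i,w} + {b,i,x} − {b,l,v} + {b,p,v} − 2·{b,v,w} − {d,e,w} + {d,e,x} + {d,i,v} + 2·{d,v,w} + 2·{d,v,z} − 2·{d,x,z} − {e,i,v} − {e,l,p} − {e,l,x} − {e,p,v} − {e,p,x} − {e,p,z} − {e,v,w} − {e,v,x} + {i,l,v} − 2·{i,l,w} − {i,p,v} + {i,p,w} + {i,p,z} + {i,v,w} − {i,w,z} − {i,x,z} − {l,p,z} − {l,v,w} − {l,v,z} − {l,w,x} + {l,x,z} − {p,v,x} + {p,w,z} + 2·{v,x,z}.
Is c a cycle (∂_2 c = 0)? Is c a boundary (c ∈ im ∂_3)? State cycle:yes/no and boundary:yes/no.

n_0=10 n_1=41 n_2=51 n_3=14  [Q]
∂1: piv[bd,bi,bl,bp,bv,bw,bx,de,dz] rk=9  ker:di,dv,dw,dx,ei,el,ep,ev,ew,ex,ez,il,ip,iv,iw,ix,iz,lp,lv,lw,lx,lz,pv,pw,px,pz,vw,vx,vz,wx,wz,xz
∂2: piv[bdi,bdv,bdw,bil,bip,biv,biw,bix,blv,blw,bpv,bpw,bvw,dev,dew,dex,dvx,dvz,dwz,dxz,eiv,elp,elx,elz,epv,epx,epz,ipx,ipz,iwz,lvz,lwx] rk=32  ker:div,diw,dvw,evw,evx,ilv,ilw,ipv,ipw,ivw,ixz,lpz,lvw,lxz,pvw,pvx,pwz,vwz,vxz
∂3: piv[bdiv,bdiw,bdvw,bilv,bilw,bipw,bivw,blvw,devw,dvwz,dvxz,elpz] rk=12  ker:divw,ilvw
∂2c = 3·{b,i} + {b,p} − 3·{b,v} − {b,x} + {d,i} + 4·{d,v} − 2·{d,w} − 3·{d,x} − {e,i} − 2·{e,l} − 2·{e,p} + 4·{e,x} + {e,z} − 2·{i,l} + {i,p} + {i,v} + 2·{i,w} + {i,z} − 2·{l,p} − 2·{l,v} − 2·{l,w} + {l,x} + {l,z} − 2·{p,v} + 2·{p,w} − 2·{p,z} − {v,w} − {v,z} − {w,x}

cycle:no boundary:no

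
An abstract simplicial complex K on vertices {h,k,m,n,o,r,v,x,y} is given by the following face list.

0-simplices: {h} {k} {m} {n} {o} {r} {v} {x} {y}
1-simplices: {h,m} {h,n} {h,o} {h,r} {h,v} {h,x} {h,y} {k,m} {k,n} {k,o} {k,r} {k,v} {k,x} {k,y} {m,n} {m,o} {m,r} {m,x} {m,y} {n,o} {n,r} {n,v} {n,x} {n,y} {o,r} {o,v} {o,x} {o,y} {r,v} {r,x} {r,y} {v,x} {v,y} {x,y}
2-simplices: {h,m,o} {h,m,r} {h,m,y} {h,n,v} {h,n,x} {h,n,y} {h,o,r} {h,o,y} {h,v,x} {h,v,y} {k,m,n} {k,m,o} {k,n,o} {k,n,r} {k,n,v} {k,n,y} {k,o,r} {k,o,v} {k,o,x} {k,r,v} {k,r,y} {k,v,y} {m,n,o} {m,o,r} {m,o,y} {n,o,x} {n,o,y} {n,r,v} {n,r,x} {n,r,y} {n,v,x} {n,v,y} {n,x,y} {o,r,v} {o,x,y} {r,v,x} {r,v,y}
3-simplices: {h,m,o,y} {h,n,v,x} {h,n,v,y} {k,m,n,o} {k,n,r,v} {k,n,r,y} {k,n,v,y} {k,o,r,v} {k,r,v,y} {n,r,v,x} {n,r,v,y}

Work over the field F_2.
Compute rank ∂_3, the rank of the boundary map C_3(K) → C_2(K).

n_0=9 n_1=34 n_2=37 n_3=11  [Z2]
∂1: piv[hm,hn,ho,hr,hv,hx,hy,km] rk=8  ker:kn,ko,kr,kv,kx,ky,mn,mo,mr,mx,my,no,nr,nv,nx,ny,or,ov,ox,oy,rv,rx,ry,vx,vy,xy
∂2: piv[hmo,hmr,hmy,hnv,hnx,hny,hor,hoy,hvx,hvy,kmn,kmo,kno,knr,knv,kny,kor,kov,kox,krv,kry,nox,noy,nrx,nxy] rk=25  ker:kvy,mno,mor,moy,nrv,nry,nvx,nvy,orv,oxy,rvx,rvy
∂3: piv[hmoy,hnvx,hnvy,kmno,knrv,knry,knvy,korv,krvy,nrvx] rk=10  ker:nrvy
rk∂_3=10

rank∂_3=10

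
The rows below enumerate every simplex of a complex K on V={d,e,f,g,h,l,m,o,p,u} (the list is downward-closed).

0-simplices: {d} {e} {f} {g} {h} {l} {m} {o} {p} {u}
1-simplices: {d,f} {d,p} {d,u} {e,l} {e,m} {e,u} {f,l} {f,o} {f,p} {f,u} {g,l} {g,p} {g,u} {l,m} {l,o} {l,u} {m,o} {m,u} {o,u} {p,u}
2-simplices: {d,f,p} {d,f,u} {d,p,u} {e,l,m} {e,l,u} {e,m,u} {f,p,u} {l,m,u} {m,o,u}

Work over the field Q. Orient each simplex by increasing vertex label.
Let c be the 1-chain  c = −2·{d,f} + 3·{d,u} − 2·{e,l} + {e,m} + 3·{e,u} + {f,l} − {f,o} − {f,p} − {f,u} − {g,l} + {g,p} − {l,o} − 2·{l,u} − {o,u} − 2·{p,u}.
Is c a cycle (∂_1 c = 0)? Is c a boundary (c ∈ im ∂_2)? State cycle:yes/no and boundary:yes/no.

n_0=10 n_1=20 n_2=9  [Q]
∂1: piv[df,dp,du,el,em,eu,fo,gl] rk=8  ker:fl,fp,fu,gp,gu,lm,lo,lu,mo,mu,ou,pu
∂2: piv[dfp,dfu,dpu,elm,elu,emu,mou] rk=7  ker:fpu,lmu
∂1c = −{d} − 2·{e} + {l} + {m} − {o} + 2·{p}

cycle:no boundary:no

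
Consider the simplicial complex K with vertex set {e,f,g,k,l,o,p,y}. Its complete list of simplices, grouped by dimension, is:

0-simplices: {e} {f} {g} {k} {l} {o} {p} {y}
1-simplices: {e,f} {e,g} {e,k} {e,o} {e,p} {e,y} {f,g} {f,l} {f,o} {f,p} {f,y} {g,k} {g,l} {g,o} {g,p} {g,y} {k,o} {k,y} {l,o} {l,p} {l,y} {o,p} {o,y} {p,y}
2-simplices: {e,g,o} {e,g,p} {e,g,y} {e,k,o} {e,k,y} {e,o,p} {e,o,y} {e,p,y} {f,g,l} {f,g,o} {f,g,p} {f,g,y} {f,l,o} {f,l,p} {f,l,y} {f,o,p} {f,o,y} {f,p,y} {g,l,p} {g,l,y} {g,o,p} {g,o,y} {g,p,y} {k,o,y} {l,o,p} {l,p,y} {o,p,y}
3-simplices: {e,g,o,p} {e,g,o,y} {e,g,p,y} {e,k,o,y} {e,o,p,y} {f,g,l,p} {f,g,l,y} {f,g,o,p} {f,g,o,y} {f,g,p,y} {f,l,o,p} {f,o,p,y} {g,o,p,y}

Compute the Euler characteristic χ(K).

n_0=8 n_1=24 n_2=27 n_3=13
χ=+8−24+27−13=-2

χ(K)=-2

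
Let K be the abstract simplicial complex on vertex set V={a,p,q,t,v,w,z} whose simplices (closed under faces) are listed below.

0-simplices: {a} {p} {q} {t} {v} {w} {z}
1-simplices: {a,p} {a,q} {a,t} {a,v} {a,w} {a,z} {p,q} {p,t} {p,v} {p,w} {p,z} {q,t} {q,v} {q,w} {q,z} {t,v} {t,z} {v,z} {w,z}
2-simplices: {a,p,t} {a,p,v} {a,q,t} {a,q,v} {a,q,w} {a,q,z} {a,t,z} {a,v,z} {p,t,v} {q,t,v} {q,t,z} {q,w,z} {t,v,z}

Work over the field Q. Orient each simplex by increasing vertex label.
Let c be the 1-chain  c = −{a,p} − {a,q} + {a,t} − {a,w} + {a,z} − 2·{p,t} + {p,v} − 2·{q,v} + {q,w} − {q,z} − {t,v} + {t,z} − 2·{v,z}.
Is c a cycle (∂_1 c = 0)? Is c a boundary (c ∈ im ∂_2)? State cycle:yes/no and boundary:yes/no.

n_0=7 n_1=19 n_2=13  [Q]
∂1: piv[ap,aq,at,av,aw,az] rk=6  ker:pq,pt,pv,pw,pz,qt,qv,qw,qz,tv,tz,vz,wz
∂2: piv[apt,apv,aqt,aqv,aqw,aqz,atz,avz,ptv,qwz] rk=10  ker:qtv,qtz,tvz
∂1c = {a} + {q} − {t} − {z}

cycle:no boundary:no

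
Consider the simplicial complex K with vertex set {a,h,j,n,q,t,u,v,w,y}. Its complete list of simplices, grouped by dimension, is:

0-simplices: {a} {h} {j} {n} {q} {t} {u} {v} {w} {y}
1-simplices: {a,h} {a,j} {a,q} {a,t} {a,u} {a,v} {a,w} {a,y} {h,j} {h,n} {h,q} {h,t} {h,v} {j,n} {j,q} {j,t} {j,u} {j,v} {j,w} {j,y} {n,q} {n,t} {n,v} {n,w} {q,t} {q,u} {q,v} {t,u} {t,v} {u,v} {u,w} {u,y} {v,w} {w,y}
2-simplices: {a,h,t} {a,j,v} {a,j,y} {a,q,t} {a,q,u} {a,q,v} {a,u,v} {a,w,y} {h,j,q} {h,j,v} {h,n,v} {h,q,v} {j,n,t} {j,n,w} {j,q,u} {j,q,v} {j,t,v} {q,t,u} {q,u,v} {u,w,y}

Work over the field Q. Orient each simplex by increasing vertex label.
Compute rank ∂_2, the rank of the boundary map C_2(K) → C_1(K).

rank∂_2=18

n_0=10 n_1=34 n_2=20  [Q]
∂1: piv[ah,aj,aq,at,au,av,aw,ay,hn] rk=9  ker:hj,hq,ht,hv,jn,jq,jt,ju,jv,jw,jy,nq,nt,nv,nw,qt,qu,qv,tu,tv,uv,uw,uy,vw,wy
∂2: piv[aht,ajv,ajy,aqt,aqu,aqv,auv,awy,hjq,hjv,hnv,hqv,jnt,jnw,jqu,jtv,qtu,uwy] rk=18  ker:jqv,quv
rk∂_2=18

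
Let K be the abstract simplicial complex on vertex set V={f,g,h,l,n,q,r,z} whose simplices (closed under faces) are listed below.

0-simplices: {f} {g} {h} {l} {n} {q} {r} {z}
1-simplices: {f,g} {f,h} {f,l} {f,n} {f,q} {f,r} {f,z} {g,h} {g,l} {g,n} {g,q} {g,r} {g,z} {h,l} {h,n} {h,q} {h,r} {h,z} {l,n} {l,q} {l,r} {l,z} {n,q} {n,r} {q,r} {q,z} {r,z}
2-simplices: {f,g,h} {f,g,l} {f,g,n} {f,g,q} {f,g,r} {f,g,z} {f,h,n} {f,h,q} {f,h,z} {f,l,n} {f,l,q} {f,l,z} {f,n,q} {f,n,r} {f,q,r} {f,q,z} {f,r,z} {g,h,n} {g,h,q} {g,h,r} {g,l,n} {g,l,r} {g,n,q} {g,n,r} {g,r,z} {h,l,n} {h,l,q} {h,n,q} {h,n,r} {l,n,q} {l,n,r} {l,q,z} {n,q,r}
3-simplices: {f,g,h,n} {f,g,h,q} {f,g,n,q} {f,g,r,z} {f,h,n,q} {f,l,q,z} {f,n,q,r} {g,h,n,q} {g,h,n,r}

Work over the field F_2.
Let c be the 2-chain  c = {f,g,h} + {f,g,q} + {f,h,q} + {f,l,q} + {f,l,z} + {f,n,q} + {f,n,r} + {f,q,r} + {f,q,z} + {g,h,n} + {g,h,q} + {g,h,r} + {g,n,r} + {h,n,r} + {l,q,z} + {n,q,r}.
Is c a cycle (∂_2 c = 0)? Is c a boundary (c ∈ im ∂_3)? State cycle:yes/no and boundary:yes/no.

cycle:yes boundary:yes

n_0=8 n_1=27 n_2=33 n_3=9  [Z2]
∂1: piv[fg,fh,fl,fn,fq,fr,fz] rk=7  ker:gh,gl,gn,gq,gr,gz,hl,hn,hq,hr,hz,ln,lq,lr,lz,nq,nr,qr,qz,rz
∂2: piv[fgh,fgl,fgn,fgq,fgr,fgz,fhn,fhq,fhz,fln,flq,flz,fnq,fnr,fqr,fqz,frz,ghr,glr,hln] rk=20  ker:ghn,ghq,gln,gnq,gnr,grz,hlq,hnq,hnr,lnq,lnr,lqz,nqr
∂3: piv[fghn,fghq,fgnq,fgrz,fhnq,flqz,fnqr,ghnr] rk=8  ker:ghnq
∂2c = 0
c vs im∂3: reduces to 0 ⇒ boundary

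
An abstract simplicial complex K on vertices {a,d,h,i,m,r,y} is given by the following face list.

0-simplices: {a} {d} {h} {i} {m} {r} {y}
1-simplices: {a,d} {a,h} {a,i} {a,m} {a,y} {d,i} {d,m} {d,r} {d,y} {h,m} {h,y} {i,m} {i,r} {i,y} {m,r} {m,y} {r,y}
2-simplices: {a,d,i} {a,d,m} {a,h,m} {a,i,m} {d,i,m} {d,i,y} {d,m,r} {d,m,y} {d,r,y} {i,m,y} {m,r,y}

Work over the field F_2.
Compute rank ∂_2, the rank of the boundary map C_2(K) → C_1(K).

rank∂_2=8

n_0=7 n_1=17 n_2=11  [Z2]
∂1: piv[ad,ah,ai,am,ay,dr] rk=6  ker:di,dm,dy,hm,hy,im,ir,iy,mr,my,ry
∂2: piv[adi,adm,ahm,aim,diy,dmr,dmy,dry] rk=8  ker:dim,imy,mry
rk∂_2=8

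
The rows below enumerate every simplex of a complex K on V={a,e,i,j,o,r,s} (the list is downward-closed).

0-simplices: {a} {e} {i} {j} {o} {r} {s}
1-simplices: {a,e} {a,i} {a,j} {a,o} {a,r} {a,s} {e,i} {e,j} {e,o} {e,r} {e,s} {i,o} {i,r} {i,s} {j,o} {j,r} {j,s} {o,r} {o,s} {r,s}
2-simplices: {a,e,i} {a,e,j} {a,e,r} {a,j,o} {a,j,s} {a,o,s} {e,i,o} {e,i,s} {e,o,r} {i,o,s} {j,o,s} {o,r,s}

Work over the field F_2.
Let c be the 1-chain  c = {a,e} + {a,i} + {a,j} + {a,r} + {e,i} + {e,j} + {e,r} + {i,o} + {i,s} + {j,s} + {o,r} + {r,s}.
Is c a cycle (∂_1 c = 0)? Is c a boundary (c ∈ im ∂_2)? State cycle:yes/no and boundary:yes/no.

n_0=7 n_1=20 n_2=12  [Z2]
∂1: piv[ae,ai,aj,ao,ar,as] rk=6  ker:ei,ej,eo,er,es,io,ir,is,jo,jr,js,or,os,rs
∂2: piv[aei,aej,aer,ajo,ajs,aos,eio,eis,eor,ios,ors] rk=11  ker:jos
∂1c = {j} + {s}

cycle:no boundary:no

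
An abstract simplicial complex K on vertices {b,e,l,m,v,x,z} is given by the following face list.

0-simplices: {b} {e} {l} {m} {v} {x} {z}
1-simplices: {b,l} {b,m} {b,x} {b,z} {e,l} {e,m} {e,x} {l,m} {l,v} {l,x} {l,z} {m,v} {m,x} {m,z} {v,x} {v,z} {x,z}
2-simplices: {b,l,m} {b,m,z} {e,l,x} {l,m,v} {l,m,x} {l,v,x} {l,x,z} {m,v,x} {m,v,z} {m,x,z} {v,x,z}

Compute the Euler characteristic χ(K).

n_0=7 n_1=17 n_2=11
χ=+7−17+11=1

χ(K)=1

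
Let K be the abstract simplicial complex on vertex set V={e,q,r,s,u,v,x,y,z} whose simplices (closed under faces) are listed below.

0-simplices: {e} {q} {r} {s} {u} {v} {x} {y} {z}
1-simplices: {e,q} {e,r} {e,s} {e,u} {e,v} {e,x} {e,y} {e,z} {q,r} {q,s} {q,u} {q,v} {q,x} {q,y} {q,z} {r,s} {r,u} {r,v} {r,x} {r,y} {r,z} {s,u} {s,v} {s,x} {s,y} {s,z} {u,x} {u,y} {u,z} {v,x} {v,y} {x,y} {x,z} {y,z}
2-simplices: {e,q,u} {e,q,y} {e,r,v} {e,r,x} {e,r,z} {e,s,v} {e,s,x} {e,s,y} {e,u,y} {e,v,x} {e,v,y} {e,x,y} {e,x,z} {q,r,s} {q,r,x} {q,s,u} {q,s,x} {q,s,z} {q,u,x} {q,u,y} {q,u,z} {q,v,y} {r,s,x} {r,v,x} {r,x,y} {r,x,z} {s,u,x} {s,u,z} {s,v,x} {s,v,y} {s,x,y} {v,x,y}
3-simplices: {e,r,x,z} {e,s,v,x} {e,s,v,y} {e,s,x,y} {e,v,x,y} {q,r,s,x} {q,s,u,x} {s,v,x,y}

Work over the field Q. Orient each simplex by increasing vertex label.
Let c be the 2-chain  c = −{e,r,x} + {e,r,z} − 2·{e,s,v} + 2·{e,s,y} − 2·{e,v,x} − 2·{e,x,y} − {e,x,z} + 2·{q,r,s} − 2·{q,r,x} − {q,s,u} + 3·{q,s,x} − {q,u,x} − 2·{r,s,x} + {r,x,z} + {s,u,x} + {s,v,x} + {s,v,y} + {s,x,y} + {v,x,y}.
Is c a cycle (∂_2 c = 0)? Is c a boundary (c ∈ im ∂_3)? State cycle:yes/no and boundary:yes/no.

n_0=9 n_1=34 n_2=32 n_3=8  [Q]
∂1: piv[eq,er,es,eu,ev,ex,ey,ez] rk=8  ker:qr,qs,qu,qv,qx,qy,qz,rs,ru,rv,rx,ry,rz,su,sv,sx,sy,sz,ux,uy,uz,vx,vy,xy,xz,yz
∂2: piv[equ,eqy,erv,erx,erz,esv,esx,esy,euy,evx,evy,exy,exz,qrs,qrx,qsu,qsx,qsz,qux,quz,qvy,rxy] rk=22  ker:quy,rsx,rvx,rxz,sux,suz,svx,svy,sxy,vxy
∂3: piv[erxz,esvx,esvy,esxy,evxy,qrsx,qsux] rk=7  ker:svxy
∂2c = 0
c vs im∂3: reduces to 0 ⇒ boundary

cycle:yes boundary:yes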